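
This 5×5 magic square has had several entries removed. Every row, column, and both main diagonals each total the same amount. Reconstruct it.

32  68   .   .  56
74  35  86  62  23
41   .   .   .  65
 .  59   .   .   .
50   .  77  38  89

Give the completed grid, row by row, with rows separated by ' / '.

Row 2 is already complete: 74 + 35 + 86 + 62 + 23 = 280, so that is the magic constant.
Row 5: 50 + 77 + 38 + 89 + ? = 280, so (5,2) = 26.
Using column 1: 32 + 74 + 41 + 50 + ? → (4,1) = 280 − 197 = 83.
Column 2 must total 280; the given cells sum to 188, so (3,2) = 92.
Column 5: 56 + 23 + 65 + 89 + ? = 280, so (4,5) = 47.
Anti-diagonal needs 280; the known cells sum to 227, so (3,3) = 53.
Row 3 must total 280; the given cells sum to 251, so (3,4) = 29.
From main diagonal, 280 − (32 + 35 + 53 + 89) gives (4,4) = 71.
The remaining cell in row 4 is (4,3) = 280 − 260 = 20.
From column 3, 280 − (86 + 53 + 20 + 77) gives (1,3) = 44.
Column 4 must total 280; the given cells sum to 200, so (1,4) = 80.

32 68 44 80 56 / 74 35 86 62 23 / 41 92 53 29 65 / 83 59 20 71 47 / 50 26 77 38 89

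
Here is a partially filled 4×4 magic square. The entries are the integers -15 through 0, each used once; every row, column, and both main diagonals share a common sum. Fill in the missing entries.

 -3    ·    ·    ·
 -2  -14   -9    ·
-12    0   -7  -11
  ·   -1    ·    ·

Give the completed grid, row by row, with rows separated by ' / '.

-3 -15 -4 -8 / -2 -14 -9 -5 / -12 0 -7 -11 / -13 -1 -10 -6

The entries are -15 through 0, which sum to -120, so each line sums to -120/4 = -30.
From row 2, -30 − (-2 + (-14) + (-9)) gives (2,4) = -5.
The remaining cell in column 1 is (4,1) = -30 − (-17) = -13.
The remaining cell in column 2 is (1,2) = -30 − (-15) = -15.
The remaining cell in main diagonal is (4,4) = -30 − (-24) = -6.
Using anti-diagonal: -9 + 0 + (-13) + ? → (1,4) = -30 − (-22) = -8.
From row 1, -30 − (-3 + (-15) + (-8)) gives (1,3) = -4.
Row 4 must total -30; the given cells sum to -20, so (4,3) = -10.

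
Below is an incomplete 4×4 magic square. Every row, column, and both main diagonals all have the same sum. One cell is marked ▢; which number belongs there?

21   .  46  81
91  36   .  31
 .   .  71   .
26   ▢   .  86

Main diagonal is complete and sums to 214; that is the magic constant.
Row 1: 21 + 46 + 81 + ? = 214, so (1,2) = 66.
Using row 2: 91 + 36 + 31 + ? → (2,3) = 214 − 158 = 56.
Column 1 must total 214; the given cells sum to 138, so (3,1) = 76.
From column 3, 214 − (46 + 56 + 71) gives (4,3) = 41.
Column 4 needs 214; the known cells sum to 198, so (3,4) = 16.
Anti-diagonal must total 214; the given cells sum to 163, so (3,2) = 51.
From row 4, 214 − (26 + 41 + 86) gives (4,2) = 61.

61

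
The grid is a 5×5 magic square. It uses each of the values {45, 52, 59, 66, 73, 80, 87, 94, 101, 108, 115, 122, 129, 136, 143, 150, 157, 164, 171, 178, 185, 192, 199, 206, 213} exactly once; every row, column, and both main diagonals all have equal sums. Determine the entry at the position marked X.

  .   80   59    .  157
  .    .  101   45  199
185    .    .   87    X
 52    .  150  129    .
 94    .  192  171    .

66

The 25 entries sum to 3225, so each line sums to 3225/5 = 645.
Column 3: 59 + 101 + 150 + 192 + ? = 645, so (3,3) = 143.
The remaining cell in column 4 is (1,4) = 645 − 432 = 213.
Using anti-diagonal: 157 + 45 + 143 + 94 + ? → (4,2) = 645 − 439 = 206.
From row 1, 645 − (80 + 59 + 213 + 157) gives (1,1) = 136.
The remaining cell in row 4 is (4,5) = 645 − 537 = 108.
Column 1 must total 645; the given cells sum to 467, so (2,1) = 178.
Row 2 must total 645; the given cells sum to 523, so (2,2) = 122.
The remaining cell in main diagonal is (5,5) = 645 − 530 = 115.
Using row 5: 94 + 192 + 171 + 115 + ? → (5,2) = 645 − 572 = 73.
From column 2, 645 − (80 + 122 + 206 + 73) gives (3,2) = 164.
Column 5 needs 645; the known cells sum to 579, so (3,5) = 66.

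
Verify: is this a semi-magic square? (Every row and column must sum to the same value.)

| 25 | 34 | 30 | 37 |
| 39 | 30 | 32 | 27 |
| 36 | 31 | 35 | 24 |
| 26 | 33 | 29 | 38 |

Row 1: 25 + 34 + 30 + 37 = 126.
Row 2: 39 + 30 + 32 + 27 = 128.
Row 3: 36 + 31 + 35 + 24 = 126.
Row 4: 26 + 33 + 29 + 38 = 126.
Column 1: 25 + 39 + 36 + 26 = 126.
Column 2: 34 + 30 + 31 + 33 = 128.
Column 3: 30 + 32 + 35 + 29 = 126.
Column 4: 37 + 27 + 24 + 38 = 126.

No — row 4 sums to 126 but row 2 sums to 128.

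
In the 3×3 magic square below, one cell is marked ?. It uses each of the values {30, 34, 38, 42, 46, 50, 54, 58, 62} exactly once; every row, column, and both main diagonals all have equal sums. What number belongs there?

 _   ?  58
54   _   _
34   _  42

The 9 entries sum to 414, so each line sums to 414/3 = 138.
Row 3 must total 138; the given cells sum to 76, so (3,2) = 62.
Column 1 needs 138; the known cells sum to 88, so (1,1) = 50.
Column 3 must total 138; the given cells sum to 100, so (2,3) = 38.
The remaining cell in main diagonal is (2,2) = 138 − 92 = 46.
The remaining cell in row 1 is (1,2) = 138 − 108 = 30.

30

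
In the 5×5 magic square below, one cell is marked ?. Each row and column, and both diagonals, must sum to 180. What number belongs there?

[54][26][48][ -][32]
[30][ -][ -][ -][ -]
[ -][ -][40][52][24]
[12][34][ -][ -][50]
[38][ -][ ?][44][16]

22

Row 1 needs 180; the known cells sum to 160, so (1,4) = 20.
Column 1 needs 180; the known cells sum to 134, so (3,1) = 46.
Column 5: 32 + 24 + 50 + 16 + ? = 180, so (2,5) = 58.
From anti-diagonal, 180 − (32 + 40 + 34 + 38) gives (2,4) = 36.
Row 3: 46 + 40 + 52 + 24 + ? = 180, so (3,2) = 18.
Column 4: 20 + 36 + 52 + 44 + ? = 180, so (4,4) = 28.
Using main diagonal: 54 + 40 + 28 + 16 + ? → (2,2) = 180 − 138 = 42.
Row 2: 30 + 42 + 36 + 58 + ? = 180, so (2,3) = 14.
Row 4: 12 + 34 + 28 + 50 + ? = 180, so (4,3) = 56.
Using column 2: 26 + 42 + 18 + 34 + ? → (5,2) = 180 − 120 = 60.
Column 3 needs 180; the known cells sum to 158, so (5,3) = 22.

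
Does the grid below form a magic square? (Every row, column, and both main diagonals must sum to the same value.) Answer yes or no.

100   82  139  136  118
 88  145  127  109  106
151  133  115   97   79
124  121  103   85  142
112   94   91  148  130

Row 1: 100 + 82 + 139 + 136 + 118 = 575.
Row 2: 88 + 145 + 127 + 109 + 106 = 575.
Row 3: 151 + 133 + 115 + 97 + 79 = 575.
Row 4: 124 + 121 + 103 + 85 + 142 = 575.
Row 5: 112 + 94 + 91 + 148 + 130 = 575.
Column 1: 100 + 88 + 151 + 124 + 112 = 575.
Column 2: 82 + 145 + 133 + 121 + 94 = 575.
Column 3: 139 + 127 + 115 + 103 + 91 = 575.
Column 4: 136 + 109 + 97 + 85 + 148 = 575.
Column 5: 118 + 106 + 79 + 142 + 130 = 575.
Main diagonal: 100 + 145 + 115 + 85 + 130 = 575.
Anti-diagonal: 118 + 109 + 115 + 121 + 112 = 575.
All lines sum to 575.

Yes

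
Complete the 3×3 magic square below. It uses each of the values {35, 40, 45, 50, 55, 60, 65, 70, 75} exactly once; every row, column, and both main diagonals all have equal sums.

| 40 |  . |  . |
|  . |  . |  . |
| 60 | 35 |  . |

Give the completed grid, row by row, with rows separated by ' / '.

40 75 50 / 65 55 45 / 60 35 70

The 9 entries sum to 495, so each line sums to 495/3 = 165.
Using row 3: 60 + 35 + ? → (3,3) = 165 − 95 = 70.
Using column 1: 40 + 60 + ? → (2,1) = 165 − 100 = 65.
Main diagonal must total 165; the given cells sum to 110, so (2,2) = 55.
Using anti-diagonal: 55 + 60 + ? → (1,3) = 165 − 115 = 50.
Row 1 must total 165; the given cells sum to 90, so (1,2) = 75.
Row 2 needs 165; the known cells sum to 120, so (2,3) = 45.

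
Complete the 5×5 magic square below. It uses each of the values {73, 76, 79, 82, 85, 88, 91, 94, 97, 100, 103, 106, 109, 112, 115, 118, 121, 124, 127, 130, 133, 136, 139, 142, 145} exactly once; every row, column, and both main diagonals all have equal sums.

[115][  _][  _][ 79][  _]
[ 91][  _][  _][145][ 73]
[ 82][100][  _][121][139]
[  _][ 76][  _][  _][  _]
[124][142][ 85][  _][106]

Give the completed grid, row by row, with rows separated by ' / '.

The 25 entries sum to 2725, so each line sums to 2725/5 = 545.
The remaining cell in row 3 is (3,3) = 545 − 442 = 103.
From row 5, 545 − (124 + 142 + 85 + 106) gives (5,4) = 88.
Column 1 needs 545; the known cells sum to 412, so (4,1) = 133.
From column 4, 545 − (79 + 145 + 121 + 88) gives (4,4) = 112.
Main diagonal needs 545; the known cells sum to 436, so (2,2) = 109.
Anti-diagonal needs 545; the known cells sum to 448, so (1,5) = 97.
From row 2, 545 − (91 + 109 + 145 + 73) gives (2,3) = 127.
Using column 2: 109 + 100 + 76 + 142 + ? → (1,2) = 545 − 427 = 118.
Column 5: 97 + 73 + 139 + 106 + ? = 545, so (4,5) = 130.
Row 1: 115 + 118 + 79 + 97 + ? = 545, so (1,3) = 136.
Row 4 must total 545; the given cells sum to 451, so (4,3) = 94.

115 118 136 79 97 / 91 109 127 145 73 / 82 100 103 121 139 / 133 76 94 112 130 / 124 142 85 88 106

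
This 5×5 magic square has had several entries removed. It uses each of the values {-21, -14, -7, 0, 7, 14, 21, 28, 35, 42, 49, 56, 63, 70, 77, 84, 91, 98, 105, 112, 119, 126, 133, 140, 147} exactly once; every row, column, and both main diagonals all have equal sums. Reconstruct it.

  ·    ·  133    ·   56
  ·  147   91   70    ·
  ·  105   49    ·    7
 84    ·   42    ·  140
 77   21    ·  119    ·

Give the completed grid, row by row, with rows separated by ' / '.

35 -21 133 112 56 / -7 147 91 70 14 / 126 105 49 28 7 / 84 63 42 -14 140 / 77 21 0 119 98

The 25 entries sum to 1575, so each line sums to 1575/5 = 315.
Column 3 needs 315; the known cells sum to 315, so (5,3) = 0.
From anti-diagonal, 315 − (56 + 70 + 49 + 77) gives (4,2) = 63.
Row 4 needs 315; the known cells sum to 329, so (4,4) = -14.
Row 5: 77 + 21 + 0 + 119 + ? = 315, so (5,5) = 98.
From column 2, 315 − (147 + 105 + 63 + 21) gives (1,2) = -21.
From column 5, 315 − (56 + 7 + 140 + 98) gives (2,5) = 14.
From main diagonal, 315 − (147 + 49 + (-14) + 98) gives (1,1) = 35.
Row 1: 35 + (-21) + 133 + 56 + ? = 315, so (1,4) = 112.
Row 2: 147 + 91 + 70 + 14 + ? = 315, so (2,1) = -7.
The remaining cell in column 1 is (3,1) = 315 − 189 = 126.
Column 4: 112 + 70 + (-14) + 119 + ? = 315, so (3,4) = 28.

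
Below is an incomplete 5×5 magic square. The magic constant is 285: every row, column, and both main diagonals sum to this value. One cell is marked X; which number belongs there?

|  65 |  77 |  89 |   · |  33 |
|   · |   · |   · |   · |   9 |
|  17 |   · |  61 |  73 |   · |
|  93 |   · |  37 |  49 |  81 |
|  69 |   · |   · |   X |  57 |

Row 1: 65 + 77 + 89 + 33 + ? = 285, so (1,4) = 21.
From row 4, 285 − (93 + 37 + 49 + 81) gives (4,2) = 25.
The remaining cell in column 1 is (2,1) = 285 − 244 = 41.
Column 5 must total 285; the given cells sum to 180, so (3,5) = 105.
Main diagonal needs 285; the known cells sum to 232, so (2,2) = 53.
The remaining cell in anti-diagonal is (2,4) = 285 − 188 = 97.
From row 2, 285 − (41 + 53 + 97 + 9) gives (2,3) = 85.
Row 3 must total 285; the given cells sum to 256, so (3,2) = 29.
From column 2, 285 − (77 + 53 + 29 + 25) gives (5,2) = 101.
Column 3 needs 285; the known cells sum to 272, so (5,3) = 13.
Using column 4: 21 + 97 + 73 + 49 + ? → (5,4) = 285 − 240 = 45.

45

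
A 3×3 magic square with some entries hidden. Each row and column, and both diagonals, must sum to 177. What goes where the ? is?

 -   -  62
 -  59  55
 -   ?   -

61

From row 2, 177 − (59 + 55) gives (2,1) = 63.
Using column 3: 62 + 55 + ? → (3,3) = 177 − 117 = 60.
Main diagonal needs 177; the known cells sum to 119, so (1,1) = 58.
From anti-diagonal, 177 − (62 + 59) gives (3,1) = 56.
Row 1 must total 177; the given cells sum to 120, so (1,2) = 57.
Row 3 needs 177; the known cells sum to 116, so (3,2) = 61.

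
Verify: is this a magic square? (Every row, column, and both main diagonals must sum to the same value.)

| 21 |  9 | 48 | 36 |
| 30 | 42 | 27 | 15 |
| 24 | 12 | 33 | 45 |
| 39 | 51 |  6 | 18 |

Yes

Row 1: 21 + 9 + 48 + 36 = 114.
Row 2: 30 + 42 + 27 + 15 = 114.
Row 3: 24 + 12 + 33 + 45 = 114.
Row 4: 39 + 51 + 6 + 18 = 114.
Column 1: 21 + 30 + 24 + 39 = 114.
Column 2: 9 + 42 + 12 + 51 = 114.
Column 3: 48 + 27 + 33 + 6 = 114.
Column 4: 36 + 15 + 45 + 18 = 114.
Main diagonal: 21 + 42 + 33 + 18 = 114.
Anti-diagonal: 36 + 27 + 12 + 39 = 114.
All lines sum to 114.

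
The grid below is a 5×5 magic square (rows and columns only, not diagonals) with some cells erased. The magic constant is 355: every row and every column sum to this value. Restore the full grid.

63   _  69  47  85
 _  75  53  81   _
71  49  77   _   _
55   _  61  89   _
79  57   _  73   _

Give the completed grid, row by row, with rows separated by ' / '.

Row 1 needs 355; the known cells sum to 264, so (1,2) = 91.
From column 1, 355 − (63 + 71 + 55 + 79) gives (2,1) = 87.
From column 2, 355 − (91 + 75 + 49 + 57) gives (4,2) = 83.
From column 3, 355 − (69 + 53 + 77 + 61) gives (5,3) = 95.
Column 4 must total 355; the given cells sum to 290, so (3,4) = 65.
Row 2: 87 + 75 + 53 + 81 + ? = 355, so (2,5) = 59.
Row 3: 71 + 49 + 77 + 65 + ? = 355, so (3,5) = 93.
Using row 4: 55 + 83 + 61 + 89 + ? → (4,5) = 355 − 288 = 67.
Row 5 must total 355; the given cells sum to 304, so (5,5) = 51.

63 91 69 47 85 / 87 75 53 81 59 / 71 49 77 65 93 / 55 83 61 89 67 / 79 57 95 73 51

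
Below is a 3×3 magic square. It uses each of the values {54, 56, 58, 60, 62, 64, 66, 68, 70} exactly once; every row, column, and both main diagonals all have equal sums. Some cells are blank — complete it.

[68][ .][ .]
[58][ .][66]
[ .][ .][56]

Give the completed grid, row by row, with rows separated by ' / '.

68 54 64 / 58 62 66 / 60 70 56

The 9 entries sum to 558, so each line sums to 558/3 = 186.
Using row 2: 58 + 66 + ? → (2,2) = 186 − 124 = 62.
Column 1 must total 186; the given cells sum to 126, so (3,1) = 60.
Column 3 needs 186; the known cells sum to 122, so (1,3) = 64.
From row 1, 186 − (68 + 64) gives (1,2) = 54.
Row 3: 60 + 56 + ? = 186, so (3,2) = 70.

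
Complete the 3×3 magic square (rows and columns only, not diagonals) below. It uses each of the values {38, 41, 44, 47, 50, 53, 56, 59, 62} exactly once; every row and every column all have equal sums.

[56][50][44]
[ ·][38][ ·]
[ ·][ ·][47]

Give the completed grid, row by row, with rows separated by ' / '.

The 9 entries sum to 450, so each line sums to 450/3 = 150.
From column 2, 150 − (50 + 38) gives (3,2) = 62.
The remaining cell in column 3 is (2,3) = 150 − 91 = 59.
From row 2, 150 − (38 + 59) gives (2,1) = 53.
Using row 3: 62 + 47 + ? → (3,1) = 150 − 109 = 41.

56 50 44 / 53 38 59 / 41 62 47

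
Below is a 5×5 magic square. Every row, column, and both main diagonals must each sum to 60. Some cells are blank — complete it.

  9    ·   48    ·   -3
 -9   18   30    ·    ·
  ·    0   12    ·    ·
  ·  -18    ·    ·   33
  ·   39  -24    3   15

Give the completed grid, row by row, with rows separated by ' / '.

9 21 48 -15 -3 / -9 18 30 42 -21 / -12 0 12 24 36 / 45 -18 -6 6 33 / 27 39 -24 3 15

Row 5 must total 60; the given cells sum to 33, so (5,1) = 27.
Column 2 needs 60; the known cells sum to 39, so (1,2) = 21.
Column 3 must total 60; the given cells sum to 66, so (4,3) = -6.
Main diagonal: 9 + 18 + 12 + 15 + ? = 60, so (4,4) = 6.
Anti-diagonal: -3 + 12 + (-18) + 27 + ? = 60, so (2,4) = 42.
The remaining cell in row 1 is (1,4) = 60 − 75 = -15.
The remaining cell in row 2 is (2,5) = 60 − 81 = -21.
Row 4 needs 60; the known cells sum to 15, so (4,1) = 45.
Using column 1: 9 + (-9) + 45 + 27 + ? → (3,1) = 60 − 72 = -12.
Using column 4: -15 + 42 + 6 + 3 + ? → (3,4) = 60 − 36 = 24.
From column 5, 60 − (-3 + (-21) + 33 + 15) gives (3,5) = 36.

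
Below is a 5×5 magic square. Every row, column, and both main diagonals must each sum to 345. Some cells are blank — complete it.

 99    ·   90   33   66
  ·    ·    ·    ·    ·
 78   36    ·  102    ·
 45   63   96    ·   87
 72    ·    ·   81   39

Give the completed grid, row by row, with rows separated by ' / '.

99 57 90 33 66 / 51 84 42 75 93 / 78 36 69 102 60 / 45 63 96 54 87 / 72 105 48 81 39

Using row 1: 99 + 90 + 33 + 66 + ? → (1,2) = 345 − 288 = 57.
From row 4, 345 − (45 + 63 + 96 + 87) gives (4,4) = 54.
Column 1 needs 345; the known cells sum to 294, so (2,1) = 51.
From column 4, 345 − (33 + 102 + 54 + 81) gives (2,4) = 75.
Anti-diagonal: 66 + 75 + 63 + 72 + ? = 345, so (3,3) = 69.
Row 3 must total 345; the given cells sum to 285, so (3,5) = 60.
The remaining cell in column 5 is (2,5) = 345 − 252 = 93.
From main diagonal, 345 − (99 + 69 + 54 + 39) gives (2,2) = 84.
Row 2 must total 345; the given cells sum to 303, so (2,3) = 42.
Column 2: 57 + 84 + 36 + 63 + ? = 345, so (5,2) = 105.
From column 3, 345 − (90 + 42 + 69 + 96) gives (5,3) = 48.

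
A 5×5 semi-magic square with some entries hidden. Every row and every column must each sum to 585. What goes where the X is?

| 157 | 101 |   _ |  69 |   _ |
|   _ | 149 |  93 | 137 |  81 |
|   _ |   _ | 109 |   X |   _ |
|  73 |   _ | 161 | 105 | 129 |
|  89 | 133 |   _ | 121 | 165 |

The remaining cell in row 2 is (2,1) = 585 − 460 = 125.
From row 4, 585 − (73 + 161 + 105 + 129) gives (4,2) = 117.
Row 5: 89 + 133 + 121 + 165 + ? = 585, so (5,3) = 77.
From column 1, 585 − (157 + 125 + 73 + 89) gives (3,1) = 141.
From column 2, 585 − (101 + 149 + 117 + 133) gives (3,2) = 85.
Column 3 must total 585; the given cells sum to 440, so (1,3) = 145.
From column 4, 585 − (69 + 137 + 105 + 121) gives (3,4) = 153.

153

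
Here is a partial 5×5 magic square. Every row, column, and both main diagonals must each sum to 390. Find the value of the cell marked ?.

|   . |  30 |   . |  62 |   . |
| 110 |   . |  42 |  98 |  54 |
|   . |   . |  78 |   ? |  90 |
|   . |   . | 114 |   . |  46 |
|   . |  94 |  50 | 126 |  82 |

Row 2 must total 390; the given cells sum to 304, so (2,2) = 86.
Row 5 must total 390; the given cells sum to 352, so (5,1) = 38.
From column 3, 390 − (42 + 78 + 114 + 50) gives (1,3) = 106.
From column 5, 390 − (54 + 90 + 46 + 82) gives (1,5) = 118.
Anti-diagonal needs 390; the known cells sum to 332, so (4,2) = 58.
Row 1: 30 + 106 + 62 + 118 + ? = 390, so (1,1) = 74.
From column 2, 390 − (30 + 86 + 58 + 94) gives (3,2) = 122.
From main diagonal, 390 − (74 + 86 + 78 + 82) gives (4,4) = 70.
Row 4 must total 390; the given cells sum to 288, so (4,1) = 102.
Column 1 needs 390; the known cells sum to 324, so (3,1) = 66.
Column 4 must total 390; the given cells sum to 356, so (3,4) = 34.

34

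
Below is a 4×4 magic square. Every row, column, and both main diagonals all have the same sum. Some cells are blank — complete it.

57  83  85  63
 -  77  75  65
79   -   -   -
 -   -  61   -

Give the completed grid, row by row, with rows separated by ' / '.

Row 1 is already complete: 57 + 83 + 85 + 63 = 288, so that is the magic constant.
The remaining cell in row 2 is (2,1) = 288 − 217 = 71.
The remaining cell in column 1 is (4,1) = 288 − 207 = 81.
Column 3 needs 288; the known cells sum to 221, so (3,3) = 67.
Main diagonal needs 288; the known cells sum to 201, so (4,4) = 87.
Using anti-diagonal: 63 + 75 + 81 + ? → (3,2) = 288 − 219 = 69.
Using row 3: 79 + 69 + 67 + ? → (3,4) = 288 − 215 = 73.
Row 4 must total 288; the given cells sum to 229, so (4,2) = 59.

57 83 85 63 / 71 77 75 65 / 79 69 67 73 / 81 59 61 87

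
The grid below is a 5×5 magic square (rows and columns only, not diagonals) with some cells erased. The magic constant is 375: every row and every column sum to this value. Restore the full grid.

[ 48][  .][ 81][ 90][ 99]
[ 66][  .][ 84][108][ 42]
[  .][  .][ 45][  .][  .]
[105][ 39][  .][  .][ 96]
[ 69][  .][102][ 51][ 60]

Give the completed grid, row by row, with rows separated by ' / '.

Row 1 must total 375; the given cells sum to 318, so (1,2) = 57.
Row 2: 66 + 84 + 108 + 42 + ? = 375, so (2,2) = 75.
Row 5 must total 375; the given cells sum to 282, so (5,2) = 93.
Column 1 must total 375; the given cells sum to 288, so (3,1) = 87.
Column 2 must total 375; the given cells sum to 264, so (3,2) = 111.
From column 3, 375 − (81 + 84 + 45 + 102) gives (4,3) = 63.
The remaining cell in column 5 is (3,5) = 375 − 297 = 78.
Row 3: 87 + 111 + 45 + 78 + ? = 375, so (3,4) = 54.
From row 4, 375 − (105 + 39 + 63 + 96) gives (4,4) = 72.

48 57 81 90 99 / 66 75 84 108 42 / 87 111 45 54 78 / 105 39 63 72 96 / 69 93 102 51 60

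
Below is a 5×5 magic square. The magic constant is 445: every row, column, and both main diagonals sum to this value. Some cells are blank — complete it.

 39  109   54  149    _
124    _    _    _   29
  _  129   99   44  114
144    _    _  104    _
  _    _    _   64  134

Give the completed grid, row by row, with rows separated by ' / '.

The remaining cell in row 1 is (1,5) = 445 − 351 = 94.
The remaining cell in row 3 is (3,1) = 445 − 386 = 59.
Column 1 must total 445; the given cells sum to 366, so (5,1) = 79.
Column 4: 149 + 44 + 104 + 64 + ? = 445, so (2,4) = 84.
Column 5 needs 445; the known cells sum to 371, so (4,5) = 74.
Using main diagonal: 39 + 99 + 104 + 134 + ? → (2,2) = 445 − 376 = 69.
Using anti-diagonal: 94 + 84 + 99 + 79 + ? → (4,2) = 445 − 356 = 89.
Using row 2: 124 + 69 + 84 + 29 + ? → (2,3) = 445 − 306 = 139.
Row 4: 144 + 89 + 104 + 74 + ? = 445, so (4,3) = 34.
Column 2 must total 445; the given cells sum to 396, so (5,2) = 49.
The remaining cell in column 3 is (5,3) = 445 − 326 = 119.

39 109 54 149 94 / 124 69 139 84 29 / 59 129 99 44 114 / 144 89 34 104 74 / 79 49 119 64 134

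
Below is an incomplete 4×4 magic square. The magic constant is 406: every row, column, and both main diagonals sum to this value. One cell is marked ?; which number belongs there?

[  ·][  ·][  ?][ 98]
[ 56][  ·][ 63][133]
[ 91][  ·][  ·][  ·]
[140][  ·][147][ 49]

Row 2 must total 406; the given cells sum to 252, so (2,2) = 154.
The remaining cell in row 4 is (4,2) = 406 − 336 = 70.
From column 1, 406 − (56 + 91 + 140) gives (1,1) = 119.
Column 4: 98 + 133 + 49 + ? = 406, so (3,4) = 126.
The remaining cell in main diagonal is (3,3) = 406 − 322 = 84.
From anti-diagonal, 406 − (98 + 63 + 140) gives (3,2) = 105.
Using column 2: 154 + 105 + 70 + ? → (1,2) = 406 − 329 = 77.
The remaining cell in column 3 is (1,3) = 406 − 294 = 112.

112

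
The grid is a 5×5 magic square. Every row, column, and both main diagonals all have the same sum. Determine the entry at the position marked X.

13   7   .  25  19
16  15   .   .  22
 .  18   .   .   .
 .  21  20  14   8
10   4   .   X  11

Column 2 is complete and sums to 65; that is the magic constant.
From row 1, 65 − (13 + 7 + 25 + 19) gives (1,3) = 1.
Using row 4: 21 + 20 + 14 + 8 + ? → (4,1) = 65 − 63 = 2.
Column 1 must total 65; the given cells sum to 41, so (3,1) = 24.
From column 5, 65 − (19 + 22 + 8 + 11) gives (3,5) = 5.
Main diagonal needs 65; the known cells sum to 53, so (3,3) = 12.
From anti-diagonal, 65 − (19 + 12 + 21 + 10) gives (2,4) = 3.
Using row 2: 16 + 15 + 3 + 22 + ? → (2,3) = 65 − 56 = 9.
The remaining cell in row 3 is (3,4) = 65 − 59 = 6.
Column 3 must total 65; the given cells sum to 42, so (5,3) = 23.
Column 4 needs 65; the known cells sum to 48, so (5,4) = 17.

17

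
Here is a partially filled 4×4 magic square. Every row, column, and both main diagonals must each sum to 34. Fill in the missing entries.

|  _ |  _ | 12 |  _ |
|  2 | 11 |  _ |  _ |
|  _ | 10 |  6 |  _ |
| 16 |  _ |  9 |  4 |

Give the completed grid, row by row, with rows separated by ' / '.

From row 4, 34 − (16 + 9 + 4) gives (4,2) = 5.
The remaining cell in column 2 is (1,2) = 34 − 26 = 8.
Column 3 needs 34; the known cells sum to 27, so (2,3) = 7.
Main diagonal must total 34; the given cells sum to 21, so (1,1) = 13.
Anti-diagonal: 7 + 10 + 16 + ? = 34, so (1,4) = 1.
The remaining cell in row 2 is (2,4) = 34 − 20 = 14.
Column 1 needs 34; the known cells sum to 31, so (3,1) = 3.
The remaining cell in column 4 is (3,4) = 34 − 19 = 15.

13 8 12 1 / 2 11 7 14 / 3 10 6 15 / 16 5 9 4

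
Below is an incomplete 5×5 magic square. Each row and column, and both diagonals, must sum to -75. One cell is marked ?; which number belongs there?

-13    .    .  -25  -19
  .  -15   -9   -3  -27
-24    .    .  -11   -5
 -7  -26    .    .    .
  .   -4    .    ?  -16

-22

From row 2, -75 − (-15 + (-9) + (-3) + (-27)) gives (2,1) = -21.
Column 1 needs -75; the known cells sum to -65, so (5,1) = -10.
Using column 5: -19 + (-27) + (-5) + (-16) + ? → (4,5) = -75 − (-67) = -8.
Anti-diagonal must total -75; the given cells sum to -58, so (3,3) = -17.
The remaining cell in row 3 is (3,2) = -75 − (-57) = -18.
Column 2 needs -75; the known cells sum to -63, so (1,2) = -12.
Main diagonal must total -75; the given cells sum to -61, so (4,4) = -14.
Row 1 must total -75; the given cells sum to -69, so (1,3) = -6.
From row 4, -75 − (-7 + (-26) + (-14) + (-8)) gives (4,3) = -20.
Column 3: -6 + (-9) + (-17) + (-20) + ? = -75, so (5,3) = -23.
Column 4: -25 + (-3) + (-11) + (-14) + ? = -75, so (5,4) = -22.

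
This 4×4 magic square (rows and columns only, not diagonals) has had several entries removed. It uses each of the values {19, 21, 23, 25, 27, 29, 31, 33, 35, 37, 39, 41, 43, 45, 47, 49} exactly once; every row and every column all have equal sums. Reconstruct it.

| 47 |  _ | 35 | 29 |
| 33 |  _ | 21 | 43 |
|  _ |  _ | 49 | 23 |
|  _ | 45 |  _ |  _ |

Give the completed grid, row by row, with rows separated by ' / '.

The 16 entries sum to 544, so each line sums to 544/4 = 136.
Using row 1: 47 + 35 + 29 + ? → (1,2) = 136 − 111 = 25.
Row 2 must total 136; the given cells sum to 97, so (2,2) = 39.
Using column 2: 25 + 39 + 45 + ? → (3,2) = 136 − 109 = 27.
Using column 3: 35 + 21 + 49 + ? → (4,3) = 136 − 105 = 31.
Column 4 needs 136; the known cells sum to 95, so (4,4) = 41.
The remaining cell in row 3 is (3,1) = 136 − 99 = 37.
Using row 4: 45 + 31 + 41 + ? → (4,1) = 136 − 117 = 19.

47 25 35 29 / 33 39 21 43 / 37 27 49 23 / 19 45 31 41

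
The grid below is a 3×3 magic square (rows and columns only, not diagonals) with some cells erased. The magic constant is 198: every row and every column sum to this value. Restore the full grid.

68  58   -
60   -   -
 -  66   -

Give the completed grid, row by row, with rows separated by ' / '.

Row 1 must total 198; the given cells sum to 126, so (1,3) = 72.
Column 1 needs 198; the known cells sum to 128, so (3,1) = 70.
The remaining cell in column 2 is (2,2) = 198 − 124 = 74.
The remaining cell in row 2 is (2,3) = 198 − 134 = 64.
Using row 3: 70 + 66 + ? → (3,3) = 198 − 136 = 62.

68 58 72 / 60 74 64 / 70 66 62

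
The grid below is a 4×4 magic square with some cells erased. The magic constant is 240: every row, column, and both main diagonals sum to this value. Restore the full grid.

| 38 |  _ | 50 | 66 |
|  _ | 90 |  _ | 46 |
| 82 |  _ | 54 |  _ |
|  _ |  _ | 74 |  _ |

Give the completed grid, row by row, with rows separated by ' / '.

Row 1 needs 240; the known cells sum to 154, so (1,2) = 86.
Column 3: 50 + 54 + 74 + ? = 240, so (2,3) = 62.
Main diagonal needs 240; the known cells sum to 182, so (4,4) = 58.
The remaining cell in row 2 is (2,1) = 240 − 198 = 42.
Column 1 needs 240; the known cells sum to 162, so (4,1) = 78.
Using column 4: 66 + 46 + 58 + ? → (3,4) = 240 − 170 = 70.
Anti-diagonal needs 240; the known cells sum to 206, so (3,2) = 34.
Using row 4: 78 + 74 + 58 + ? → (4,2) = 240 − 210 = 30.

38 86 50 66 / 42 90 62 46 / 82 34 54 70 / 78 30 74 58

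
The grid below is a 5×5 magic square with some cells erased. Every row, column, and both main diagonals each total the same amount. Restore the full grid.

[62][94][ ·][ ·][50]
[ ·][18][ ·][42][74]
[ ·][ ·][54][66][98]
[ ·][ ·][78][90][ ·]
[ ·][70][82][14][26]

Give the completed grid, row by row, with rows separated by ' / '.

Main diagonal is already complete: 62 + 18 + 54 + 90 + 26 = 250, so that is the magic constant.
Row 5: 70 + 82 + 14 + 26 + ? = 250, so (5,1) = 58.
Using column 4: 42 + 66 + 90 + 14 + ? → (1,4) = 250 − 212 = 38.
Column 5: 50 + 74 + 98 + 26 + ? = 250, so (4,5) = 2.
Anti-diagonal needs 250; the known cells sum to 204, so (4,2) = 46.
Row 1 must total 250; the given cells sum to 244, so (1,3) = 6.
Row 4 needs 250; the known cells sum to 216, so (4,1) = 34.
The remaining cell in column 2 is (3,2) = 250 − 228 = 22.
From column 3, 250 − (6 + 54 + 78 + 82) gives (2,3) = 30.
Row 2 needs 250; the known cells sum to 164, so (2,1) = 86.
Using row 3: 22 + 54 + 66 + 98 + ? → (3,1) = 250 − 240 = 10.

62 94 6 38 50 / 86 18 30 42 74 / 10 22 54 66 98 / 34 46 78 90 2 / 58 70 82 14 26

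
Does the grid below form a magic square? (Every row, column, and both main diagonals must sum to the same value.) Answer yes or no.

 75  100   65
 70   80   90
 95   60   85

Yes

Row 1: 75 + 100 + 65 = 240.
Row 2: 70 + 80 + 90 = 240.
Row 3: 95 + 60 + 85 = 240.
Column 1: 75 + 70 + 95 = 240.
Column 2: 100 + 80 + 60 = 240.
Column 3: 65 + 90 + 85 = 240.
Main diagonal: 75 + 80 + 85 = 240.
Anti-diagonal: 65 + 80 + 95 = 240.
All lines sum to 240.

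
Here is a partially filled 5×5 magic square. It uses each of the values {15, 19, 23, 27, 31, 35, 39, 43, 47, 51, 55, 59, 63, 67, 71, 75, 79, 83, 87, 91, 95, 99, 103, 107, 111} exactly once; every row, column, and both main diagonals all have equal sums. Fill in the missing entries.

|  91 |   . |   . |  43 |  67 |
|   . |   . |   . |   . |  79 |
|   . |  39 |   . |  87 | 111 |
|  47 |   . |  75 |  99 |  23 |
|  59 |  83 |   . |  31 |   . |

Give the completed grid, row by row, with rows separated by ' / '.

91 95 19 43 67 / 103 27 51 55 79 / 15 39 63 87 111 / 47 71 75 99 23 / 59 83 107 31 35

The 25 entries sum to 1575, so each line sums to 1575/5 = 315.
Row 4: 47 + 75 + 99 + 23 + ? = 315, so (4,2) = 71.
Column 4 needs 315; the known cells sum to 260, so (2,4) = 55.
Column 5 must total 315; the given cells sum to 280, so (5,5) = 35.
From anti-diagonal, 315 − (67 + 55 + 71 + 59) gives (3,3) = 63.
Row 3 must total 315; the given cells sum to 300, so (3,1) = 15.
From row 5, 315 − (59 + 83 + 31 + 35) gives (5,3) = 107.
Column 1 must total 315; the given cells sum to 212, so (2,1) = 103.
Using main diagonal: 91 + 63 + 99 + 35 + ? → (2,2) = 315 − 288 = 27.
Row 2: 103 + 27 + 55 + 79 + ? = 315, so (2,3) = 51.
Column 2: 27 + 39 + 71 + 83 + ? = 315, so (1,2) = 95.
Column 3: 51 + 63 + 75 + 107 + ? = 315, so (1,3) = 19.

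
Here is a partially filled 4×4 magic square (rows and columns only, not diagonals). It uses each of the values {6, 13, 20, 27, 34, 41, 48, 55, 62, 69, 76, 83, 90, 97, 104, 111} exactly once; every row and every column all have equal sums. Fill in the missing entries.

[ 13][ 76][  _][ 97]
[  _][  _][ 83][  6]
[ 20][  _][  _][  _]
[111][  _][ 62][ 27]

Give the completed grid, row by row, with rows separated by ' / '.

13 76 48 97 / 90 55 83 6 / 20 69 41 104 / 111 34 62 27

The 16 entries sum to 936, so each line sums to 936/4 = 234.
Row 1 needs 234; the known cells sum to 186, so (1,3) = 48.
The remaining cell in row 4 is (4,2) = 234 − 200 = 34.
Using column 1: 13 + 20 + 111 + ? → (2,1) = 234 − 144 = 90.
From column 3, 234 − (48 + 83 + 62) gives (3,3) = 41.
Column 4: 97 + 6 + 27 + ? = 234, so (3,4) = 104.
The remaining cell in row 2 is (2,2) = 234 − 179 = 55.
Row 3 must total 234; the given cells sum to 165, so (3,2) = 69.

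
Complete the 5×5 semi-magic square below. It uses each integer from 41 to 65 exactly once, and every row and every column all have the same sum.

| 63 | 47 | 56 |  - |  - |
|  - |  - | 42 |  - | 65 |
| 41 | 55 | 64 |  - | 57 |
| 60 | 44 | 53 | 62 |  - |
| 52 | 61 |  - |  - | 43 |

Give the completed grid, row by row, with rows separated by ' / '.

63 47 56 45 54 / 49 58 42 51 65 / 41 55 64 48 57 / 60 44 53 62 46 / 52 61 50 59 43

The entries are 41 through 65, which sum to 1325, so each line sums to 1325/5 = 265.
Row 3 needs 265; the known cells sum to 217, so (3,4) = 48.
From row 4, 265 − (60 + 44 + 53 + 62) gives (4,5) = 46.
Column 1 needs 265; the known cells sum to 216, so (2,1) = 49.
Column 2 must total 265; the given cells sum to 207, so (2,2) = 58.
Column 3 must total 265; the given cells sum to 215, so (5,3) = 50.
Using column 5: 65 + 57 + 46 + 43 + ? → (1,5) = 265 − 211 = 54.
Row 1 must total 265; the given cells sum to 220, so (1,4) = 45.
Row 2 must total 265; the given cells sum to 214, so (2,4) = 51.
Row 5 needs 265; the known cells sum to 206, so (5,4) = 59.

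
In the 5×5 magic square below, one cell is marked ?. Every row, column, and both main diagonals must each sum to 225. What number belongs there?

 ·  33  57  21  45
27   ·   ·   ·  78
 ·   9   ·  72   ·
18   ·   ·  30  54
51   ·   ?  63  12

The remaining cell in row 1 is (1,1) = 225 − 156 = 69.
Using column 1: 69 + 27 + 18 + 51 + ? → (3,1) = 225 − 165 = 60.
Column 4: 21 + 72 + 30 + 63 + ? = 225, so (2,4) = 39.
Using column 5: 45 + 78 + 54 + 12 + ? → (3,5) = 225 − 189 = 36.
From row 3, 225 − (60 + 9 + 72 + 36) gives (3,3) = 48.
From main diagonal, 225 − (69 + 48 + 30 + 12) gives (2,2) = 66.
Using anti-diagonal: 45 + 39 + 48 + 51 + ? → (4,2) = 225 − 183 = 42.
Row 2 must total 225; the given cells sum to 210, so (2,3) = 15.
Row 4: 18 + 42 + 30 + 54 + ? = 225, so (4,3) = 81.
Column 2 needs 225; the known cells sum to 150, so (5,2) = 75.
The remaining cell in column 3 is (5,3) = 225 − 201 = 24.

24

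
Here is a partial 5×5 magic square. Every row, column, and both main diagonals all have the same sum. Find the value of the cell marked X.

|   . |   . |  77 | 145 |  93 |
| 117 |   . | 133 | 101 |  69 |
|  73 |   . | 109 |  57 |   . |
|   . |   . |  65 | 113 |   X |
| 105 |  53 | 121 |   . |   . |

Column 3 is complete and sums to 505; that is the magic constant.
Row 2: 117 + 133 + 101 + 69 + ? = 505, so (2,2) = 85.
Column 4: 145 + 101 + 57 + 113 + ? = 505, so (5,4) = 89.
Using anti-diagonal: 93 + 101 + 109 + 105 + ? → (4,2) = 505 − 408 = 97.
The remaining cell in row 5 is (5,5) = 505 − 368 = 137.
Using main diagonal: 85 + 109 + 113 + 137 + ? → (1,1) = 505 − 444 = 61.
From row 1, 505 − (61 + 77 + 145 + 93) gives (1,2) = 129.
Column 1: 61 + 117 + 73 + 105 + ? = 505, so (4,1) = 149.
From column 2, 505 − (129 + 85 + 97 + 53) gives (3,2) = 141.
Using row 3: 73 + 141 + 109 + 57 + ? → (3,5) = 505 − 380 = 125.
Row 4: 149 + 97 + 65 + 113 + ? = 505, so (4,5) = 81.

81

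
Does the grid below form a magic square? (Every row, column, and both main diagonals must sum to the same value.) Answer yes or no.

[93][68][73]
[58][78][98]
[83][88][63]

Row 1: 93 + 68 + 73 = 234.
Row 2: 58 + 78 + 98 = 234.
Row 3: 83 + 88 + 63 = 234.
Column 1: 93 + 58 + 83 = 234.
Column 2: 68 + 78 + 88 = 234.
Column 3: 73 + 98 + 63 = 234.
Main diagonal: 93 + 78 + 63 = 234.
Anti-diagonal: 73 + 78 + 83 = 234.
All lines sum to 234.

Yes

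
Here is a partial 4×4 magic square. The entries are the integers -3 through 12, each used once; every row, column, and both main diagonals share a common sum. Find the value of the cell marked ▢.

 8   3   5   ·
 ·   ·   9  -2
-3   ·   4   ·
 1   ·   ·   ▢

7

The entries are -3 through 12, which sum to 72, so each line sums to 72/4 = 18.
Row 1 must total 18; the given cells sum to 16, so (1,4) = 2.
Using column 1: 8 + (-3) + 1 + ? → (2,1) = 18 − 6 = 12.
Column 3 must total 18; the given cells sum to 18, so (4,3) = 0.
The remaining cell in anti-diagonal is (3,2) = 18 − 12 = 6.
Using row 2: 12 + 9 + (-2) + ? → (2,2) = 18 − 19 = -1.
The remaining cell in row 3 is (3,4) = 18 − 7 = 11.
From column 2, 18 − (3 + (-1) + 6) gives (4,2) = 10.
Column 4: 2 + (-2) + 11 + ? = 18, so (4,4) = 7.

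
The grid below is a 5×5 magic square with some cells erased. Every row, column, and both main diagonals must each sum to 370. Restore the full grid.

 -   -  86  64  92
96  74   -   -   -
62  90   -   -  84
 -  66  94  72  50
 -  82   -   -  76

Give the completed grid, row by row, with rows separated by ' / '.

Row 4 needs 370; the known cells sum to 282, so (4,1) = 88.
Column 2 must total 370; the given cells sum to 312, so (1,2) = 58.
The remaining cell in column 5 is (2,5) = 370 − 302 = 68.
Using row 1: 58 + 86 + 64 + 92 + ? → (1,1) = 370 − 300 = 70.
Column 1: 70 + 96 + 62 + 88 + ? = 370, so (5,1) = 54.
From main diagonal, 370 − (70 + 74 + 72 + 76) gives (3,3) = 78.
Anti-diagonal must total 370; the given cells sum to 290, so (2,4) = 80.
Row 2 needs 370; the known cells sum to 318, so (2,3) = 52.
The remaining cell in row 3 is (3,4) = 370 − 314 = 56.
The remaining cell in column 3 is (5,3) = 370 − 310 = 60.
Column 4 needs 370; the known cells sum to 272, so (5,4) = 98.

70 58 86 64 92 / 96 74 52 80 68 / 62 90 78 56 84 / 88 66 94 72 50 / 54 82 60 98 76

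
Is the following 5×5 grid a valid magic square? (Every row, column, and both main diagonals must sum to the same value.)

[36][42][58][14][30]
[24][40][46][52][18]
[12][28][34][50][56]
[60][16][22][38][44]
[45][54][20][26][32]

No — anti-diagonal sums to 177 but row 2 sums to 180.

Row 1: 36 + 42 + 58 + 14 + 30 = 180.
Row 2: 24 + 40 + 46 + 52 + 18 = 180.
Row 3: 12 + 28 + 34 + 50 + 56 = 180.
Row 4: 60 + 16 + 22 + 38 + 44 = 180.
Row 5: 45 + 54 + 20 + 26 + 32 = 177.
Column 1: 36 + 24 + 12 + 60 + 45 = 177.
Column 2: 42 + 40 + 28 + 16 + 54 = 180.
Column 3: 58 + 46 + 34 + 22 + 20 = 180.
Column 4: 14 + 52 + 50 + 38 + 26 = 180.
Column 5: 30 + 18 + 56 + 44 + 32 = 180.
Main diagonal: 36 + 40 + 34 + 38 + 32 = 180.
Anti-diagonal: 30 + 52 + 34 + 16 + 45 = 177.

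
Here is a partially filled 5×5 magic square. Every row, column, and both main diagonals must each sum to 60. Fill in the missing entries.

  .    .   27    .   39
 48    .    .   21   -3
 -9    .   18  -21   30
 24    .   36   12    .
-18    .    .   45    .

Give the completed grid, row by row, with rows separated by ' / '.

Row 3 must total 60; the given cells sum to 18, so (3,2) = 42.
Using column 1: 48 + (-9) + 24 + (-18) + ? → (1,1) = 60 − 45 = 15.
Column 4 must total 60; the given cells sum to 57, so (1,4) = 3.
Anti-diagonal needs 60; the known cells sum to 60, so (4,2) = 0.
Row 1: 15 + 27 + 3 + 39 + ? = 60, so (1,2) = -24.
The remaining cell in row 4 is (4,5) = 60 − 72 = -12.
From column 5, 60 − (39 + (-3) + 30 + (-12)) gives (5,5) = 6.
Using main diagonal: 15 + 18 + 12 + 6 + ? → (2,2) = 60 − 51 = 9.
Using row 2: 48 + 9 + 21 + (-3) + ? → (2,3) = 60 − 75 = -15.
The remaining cell in column 2 is (5,2) = 60 − 27 = 33.
From column 3, 60 − (27 + (-15) + 18 + 36) gives (5,3) = -6.

15 -24 27 3 39 / 48 9 -15 21 -3 / -9 42 18 -21 30 / 24 0 36 12 -12 / -18 33 -6 45 6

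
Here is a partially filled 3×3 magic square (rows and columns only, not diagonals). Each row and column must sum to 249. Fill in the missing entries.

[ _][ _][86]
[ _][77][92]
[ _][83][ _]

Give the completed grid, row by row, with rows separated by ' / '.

Using row 2: 77 + 92 + ? → (2,1) = 249 − 169 = 80.
Column 2 needs 249; the known cells sum to 160, so (1,2) = 89.
Column 3: 86 + 92 + ? = 249, so (3,3) = 71.
Row 1 must total 249; the given cells sum to 175, so (1,1) = 74.
The remaining cell in row 3 is (3,1) = 249 − 154 = 95.

74 89 86 / 80 77 92 / 95 83 71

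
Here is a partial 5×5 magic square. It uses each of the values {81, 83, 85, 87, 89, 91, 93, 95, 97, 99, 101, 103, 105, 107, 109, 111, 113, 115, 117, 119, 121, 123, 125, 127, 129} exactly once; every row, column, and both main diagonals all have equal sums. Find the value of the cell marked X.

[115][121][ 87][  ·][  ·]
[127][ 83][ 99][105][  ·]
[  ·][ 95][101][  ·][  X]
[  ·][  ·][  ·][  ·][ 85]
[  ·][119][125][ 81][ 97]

123

The 25 entries sum to 2625, so each line sums to 2625/5 = 525.
Row 2 needs 525; the known cells sum to 414, so (2,5) = 111.
Row 5 must total 525; the given cells sum to 422, so (5,1) = 103.
From column 2, 525 − (121 + 83 + 95 + 119) gives (4,2) = 107.
Using column 3: 87 + 99 + 101 + 125 + ? → (4,3) = 525 − 412 = 113.
Main diagonal must total 525; the given cells sum to 396, so (4,4) = 129.
Using anti-diagonal: 105 + 101 + 107 + 103 + ? → (1,5) = 525 − 416 = 109.
From row 1, 525 − (115 + 121 + 87 + 109) gives (1,4) = 93.
The remaining cell in row 4 is (4,1) = 525 − 434 = 91.
Using column 1: 115 + 127 + 91 + 103 + ? → (3,1) = 525 − 436 = 89.
Using column 4: 93 + 105 + 129 + 81 + ? → (3,4) = 525 − 408 = 117.
From column 5, 525 − (109 + 111 + 85 + 97) gives (3,5) = 123.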